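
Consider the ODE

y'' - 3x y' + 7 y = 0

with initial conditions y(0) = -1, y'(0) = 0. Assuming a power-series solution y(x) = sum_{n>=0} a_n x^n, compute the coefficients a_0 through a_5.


Ansatz: y(x) = sum_{n>=0} a_n x^n, so y'(x) = sum_{n>=1} n a_n x^(n-1) and y''(x) = sum_{n>=2} n(n-1) a_n x^(n-2).
Substitute into P(x) y'' + Q(x) y' + R(x) y = 0 with P(x) = 1, Q(x) = -3x, R(x) = 7, and match powers of x.
Initial conditions: a_0 = -1, a_1 = 0.
Setting the coefficient of each power of x to zero and solving order by order (substituting the coefficients already found):
  x^0: 2 a_2 + 7 a_0 = 0  ->  2 a_2 = -7 a_0 = 7  ->  a_2 = 7/2
  x^1: 6 a_3 + 4 a_1 = 0  ->  6 a_3 = -4 a_1 = 0  ->  a_3 = 0
  x^2: 12 a_4 + a_2 = 0  ->  12 a_4 = -a_2 = -7/2  ->  a_4 = -7/24
  x^3: 20 a_5 - 2 a_3 = 0  ->  20 a_5 = 2 a_3 = 0  ->  a_5 = 0
Truncated series: y(x) = -1 + (7/2) x^2 - (7/24) x^4 + O(x^6).

a_0 = -1; a_1 = 0; a_2 = 7/2; a_3 = 0; a_4 = -7/24; a_5 = 0


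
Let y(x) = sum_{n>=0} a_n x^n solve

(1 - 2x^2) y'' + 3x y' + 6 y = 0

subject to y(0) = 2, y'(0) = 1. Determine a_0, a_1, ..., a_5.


Ansatz: y(x) = sum_{n>=0} a_n x^n, so y'(x) = sum_{n>=1} n a_n x^(n-1) and y''(x) = sum_{n>=2} n(n-1) a_n x^(n-2).
Substitute into P(x) y'' + Q(x) y' + R(x) y = 0 with P(x) = 1 - 2x^2, Q(x) = 3x, R(x) = 6, and match powers of x.
Initial conditions: a_0 = 2, a_1 = 1.
Setting the coefficient of each power of x to zero and solving order by order (substituting the coefficients already found):
  x^0: 2 a_2 + 6 a_0 = 0  ->  2 a_2 = -6 a_0 = -12  ->  a_2 = -6
  x^1: 6 a_3 + 9 a_1 = 0  ->  6 a_3 = -9 a_1 = -9  ->  a_3 = -3/2
  x^2: 12 a_4 + 8 a_2 = 0  ->  12 a_4 = -8 a_2 = 48  ->  a_4 = 4
  x^3: 20 a_5 + 3 a_3 = 0  ->  20 a_5 = -3 a_3 = 9/2  ->  a_5 = 9/40
Truncated series: y(x) = 2 + x - 6 x^2 - (3/2) x^3 + 4 x^4 + (9/40) x^5 + O(x^6).

a_0 = 2; a_1 = 1; a_2 = -6; a_3 = -3/2; a_4 = 4; a_5 = 9/40


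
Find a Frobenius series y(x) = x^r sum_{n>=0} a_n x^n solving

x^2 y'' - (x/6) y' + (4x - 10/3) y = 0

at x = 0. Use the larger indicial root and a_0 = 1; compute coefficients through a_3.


Write in Frobenius form y'' + (p(x)/x) y' + (q(x)/x^2) y = 0:
  p(x) = -1/6,  q(x) = 4x - 10/3.
Indicial equation: r(r-1) + (-1/6) r + (-10/3) = 0 -> roots r_1 = 5/2, r_2 = -4/3.
Take r = r_1 = 5/2. Let y(x) = x^r sum_{n>=0} a_n x^n with a_0 = 1.
Substitute y = x^r sum a_n x^n and match x^{r+n}. The recurrence is
  D(n) a_n + 4 a_{n-1} = 0,  where D(n) = (r+n)(r+n-1) + (-1/6)(r+n) + (-10/3).
  a_n = -4 / D(n) * a_{n-1}.
Since the indicial polynomial factors as (r - r_1)(r - r_2), D(n) = (r_1 + n - r_1)(r_1 + n - r_2) = n(n + 23/6).
Evaluating step by step (a_0 = 1):
  n = 1: D(1) = 1(1 + 23/6) = 29/6; numerator = -4(1) = -4; a_1 = (-4)/(29/6) = -24/29
  n = 2: D(2) = 2(2 + 23/6) = 35/3; numerator = -4(-24/29) = 96/29; a_2 = (96/29)/(35/3) = 288/1015
  n = 3: D(3) = 3(3 + 23/6) = 41/2; numerator = -4(288/1015) = -1152/1015; a_3 = (-1152/1015)/(41/2) = -2304/41615

r = 5/2; a_0 = 1; a_1 = -24/29; a_2 = 288/1015; a_3 = -2304/41615


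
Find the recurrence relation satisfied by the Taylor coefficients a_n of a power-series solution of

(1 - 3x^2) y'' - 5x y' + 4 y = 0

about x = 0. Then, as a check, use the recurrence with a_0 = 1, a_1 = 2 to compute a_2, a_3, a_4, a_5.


Substitute y = sum_n a_n x^n.
(1 - 3 x^2) y'' contributes (n+2)(n+1) a_{n+2} - 3 n(n-1) a_n at x^n.
-5 x y'(x) contributes -5 n a_n at x^n.
4 y(x) contributes 4 a_n at x^n.
Matching x^n: (n+2)(n+1) a_{n+2} + (-3 n(n-1) - 5 n + 4) a_n = 0.
Thus a_{n+2} = (3 n(n-1) + 5 n - 4) / ((n+1)(n+2)) * a_n.

Check with a_0 = 1, a_1 = 2 (apply the recurrence for n = 0, 1, 2, 3): a_0 = 1, a_1 = 2, a_2 = -2, a_3 = 1/3, a_4 = -2, a_5 = 29/60.

a_(n+2) = (3 n(n-1) + 5 n - 4) / ((n+1)(n+2)) * a_n; check: a_0 = 1, a_1 = 2, a_2 = -2, a_3 = 1/3, a_4 = -2, a_5 = 29/60


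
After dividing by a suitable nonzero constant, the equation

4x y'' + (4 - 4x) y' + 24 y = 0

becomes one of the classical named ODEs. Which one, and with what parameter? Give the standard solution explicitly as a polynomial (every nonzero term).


All three coefficients share the factor 4; dividing through by 4 gives  x y'' + (1 - x) y' + 6 y = 0.
This matches the Laguerre equation x y'' + (1 - x) y' + n y = 0 with n = 6; the polynomial solution is L_6(x).
With y = sum_k a_k x^k, matching x^k gives (k+1)k a_{k+1} + (k+1) a_{k+1} - k a_k + n a_k = 0, i.e. (k+1)^2 a_{k+1} = (k - n) a_k = (k - 6) a_k. The right side vanishes at k = 6, so the series terminates at degree 6.
Standard normalization L_n(0) = 1 gives a_0 = 1. Work upward with a_{k+1} = (k - 6) a_k / (k+1)^2:
  a_1 = (0 - 6)(1) / 1^2 = -6/1 = -6
  a_2 = (1 - 6)(-6) / 2^2 = 30/4 = 15/2
  a_3 = (2 - 6)(15/2) / 3^2 = -30/9 = -10/3
  a_4 = (3 - 6)(-10/3) / 4^2 = 10/16 = 5/8
  a_5 = (4 - 6)(5/8) / 5^2 = (-5/4)/25 = -1/20
  a_6 = (5 - 6)(-1/20) / 6^2 = (1/20)/36 = 1/720
Hence L_6(x) = x^6/720 - x^5/20 + 5 x^4/8 - 10 x^3/3 + 15 x^2/2 - 6 x + 1.

L_6(x); series = x^6/720 - x^5/20 + 5 x^4/8 - 10 x^3/3 + 15 x^2/2 - 6 x + 1


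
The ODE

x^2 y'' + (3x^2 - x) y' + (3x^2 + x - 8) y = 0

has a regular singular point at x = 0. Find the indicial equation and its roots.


Divide by x^2 to reach normal form y'' + P_1(x) y' + P_2(x) y = 0 with P_1(x) = 3 - 1/x and P_2(x) = 3 + 1/x - 8/x^2.
x = 0 is a singular point because the y'-coefficient 3 - 1/x has a pole at x = 0 and the y-coefficient 3 + 1/x - 8/x^2 has a pole at x = 0.
It is a regular singular point because x P_1(x) = p(x) = 3x - 1 and x^2 P_2(x) = q(x) = 3x^2 + x - 8 are polynomials, hence analytic at x = 0.
p(0) = -1,  q(0) = -8.
Indicial equation: r(r-1) + p(0) r + q(0) = 0, i.e. r^2 + (p(0) - 1) r + q(0) = 0, i.e. r^2 - 2 r - 8 = 0.
Discriminant: (-2)^2 - 4(-8) = 36, so r = (2 ± 6)/2.
Solving: r_1 = 4, r_2 = -2.

indicial: r^2 - 2 r - 8 = 0; roots r_1 = 4, r_2 = -2


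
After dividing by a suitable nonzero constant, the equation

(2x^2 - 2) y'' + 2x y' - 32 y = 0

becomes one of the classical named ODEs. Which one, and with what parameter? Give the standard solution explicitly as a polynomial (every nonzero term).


All three coefficients share the factor -2; dividing through by -2 gives  (1 - x^2) y'' - x y' + 16 y = 0.
This matches the Chebyshev equation (1 - x^2) y'' - x y' + n^2 y = 0 (note the -x y' term, not -2x y') with n^2 = 16, so n = 4; the polynomial solution is T_4(x).
With y = sum_k a_k x^k, matching x^k gives (k+2)(k+1) a_{k+2} = (k^2 - n^2) a_k = (k - 4)(k + 4) a_k. The right side vanishes at k = 4, so the series with the parity of 4 terminates at degree 4.
Standard normalization: leading coefficient of T_n is 2^(n-1), so a_4 = 2^3 = 8. Work downward with a_k = (k+1)(k+2) a_{k+2} / ((k - 4)(k + 4)):
  a_2 = (3)(4)(8) / ((2 - 4)(2 + 4)) = 96/(-12) = -8
  a_0 = (1)(2)(-8) / ((0 - 4)(0 + 4)) = -16/(-16) = 1
Hence T_4(x) = 8 x^4 - 8 x^2 + 1.

T_4(x); series = 8 x^4 - 8 x^2 + 1


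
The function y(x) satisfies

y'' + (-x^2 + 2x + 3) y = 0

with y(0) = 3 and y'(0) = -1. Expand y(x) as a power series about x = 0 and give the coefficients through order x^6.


Ansatz: y(x) = sum_{n>=0} a_n x^n, so y'(x) = sum_{n>=1} n a_n x^(n-1) and y''(x) = sum_{n>=2} n(n-1) a_n x^(n-2).
Substitute into P(x) y'' + Q(x) y' + R(x) y = 0 with P(x) = 1, Q(x) = 0, R(x) = -x^2 + 2x + 3, and match powers of x.
Initial conditions: a_0 = 3, a_1 = -1.
Setting the coefficient of each power of x to zero and solving order by order (substituting the coefficients already found):
  x^0: 2 a_2 + 3 a_0 = 0  ->  2 a_2 = -3 a_0 = -9  ->  a_2 = -9/2
  x^1: 6 a_3 + 3 a_1 + 2 a_0 = 0  ->  6 a_3 = -3 a_1 - 2 a_0 = -3  ->  a_3 = -1/2
  x^2: 12 a_4 + 3 a_2 + 2 a_1 - a_0 = 0  ->  12 a_4 = -3 a_2 - 2 a_1 + a_0 = 37/2  ->  a_4 = 37/24
  x^3: 20 a_5 + 3 a_3 + 2 a_2 - a_1 = 0  ->  20 a_5 = -3 a_3 - 2 a_2 + a_1 = 19/2  ->  a_5 = 19/40
  x^4: 30 a_6 + 3 a_4 + 2 a_3 - a_2 = 0  ->  30 a_6 = -3 a_4 - 2 a_3 + a_2 = -65/8  ->  a_6 = -13/48
Truncated series: y(x) = 3 - x - (9/2) x^2 - (1/2) x^3 + (37/24) x^4 + (19/40) x^5 - (13/48) x^6 + O(x^7).

a_0 = 3; a_1 = -1; a_2 = -9/2; a_3 = -1/2; a_4 = 37/24; a_5 = 19/40; a_6 = -13/48


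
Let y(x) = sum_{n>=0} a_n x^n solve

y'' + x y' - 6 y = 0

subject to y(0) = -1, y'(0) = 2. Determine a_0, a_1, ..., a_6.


Ansatz: y(x) = sum_{n>=0} a_n x^n, so y'(x) = sum_{n>=1} n a_n x^(n-1) and y''(x) = sum_{n>=2} n(n-1) a_n x^(n-2).
Substitute into P(x) y'' + Q(x) y' + R(x) y = 0 with P(x) = 1, Q(x) = x, R(x) = -6, and match powers of x.
Initial conditions: a_0 = -1, a_1 = 2.
Setting the coefficient of each power of x to zero and solving order by order (substituting the coefficients already found):
  x^0: 2 a_2 - 6 a_0 = 0  ->  2 a_2 = 6 a_0 = -6  ->  a_2 = -3
  x^1: 6 a_3 - 5 a_1 = 0  ->  6 a_3 = 5 a_1 = 10  ->  a_3 = 5/3
  x^2: 12 a_4 - 4 a_2 = 0  ->  12 a_4 = 4 a_2 = -12  ->  a_4 = -1
  x^3: 20 a_5 - 3 a_3 = 0  ->  20 a_5 = 3 a_3 = 5  ->  a_5 = 1/4
  x^4: 30 a_6 - 2 a_4 = 0  ->  30 a_6 = 2 a_4 = -2  ->  a_6 = -1/15
Truncated series: y(x) = -1 + 2 x - 3 x^2 + (5/3) x^3 - x^4 + (1/4) x^5 - (1/15) x^6 + O(x^7).

a_0 = -1; a_1 = 2; a_2 = -3; a_3 = 5/3; a_4 = -1; a_5 = 1/4; a_6 = -1/15


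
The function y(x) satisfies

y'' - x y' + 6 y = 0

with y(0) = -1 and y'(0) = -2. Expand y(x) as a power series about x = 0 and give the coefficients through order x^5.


Ansatz: y(x) = sum_{n>=0} a_n x^n, so y'(x) = sum_{n>=1} n a_n x^(n-1) and y''(x) = sum_{n>=2} n(n-1) a_n x^(n-2).
Substitute into P(x) y'' + Q(x) y' + R(x) y = 0 with P(x) = 1, Q(x) = -x, R(x) = 6, and match powers of x.
Initial conditions: a_0 = -1, a_1 = -2.
Setting the coefficient of each power of x to zero and solving order by order (substituting the coefficients already found):
  x^0: 2 a_2 + 6 a_0 = 0  ->  2 a_2 = -6 a_0 = 6  ->  a_2 = 3
  x^1: 6 a_3 + 5 a_1 = 0  ->  6 a_3 = -5 a_1 = 10  ->  a_3 = 5/3
  x^2: 12 a_4 + 4 a_2 = 0  ->  12 a_4 = -4 a_2 = -12  ->  a_4 = -1
  x^3: 20 a_5 + 3 a_3 = 0  ->  20 a_5 = -3 a_3 = -5  ->  a_5 = -1/4
Truncated series: y(x) = -1 - 2 x + 3 x^2 + (5/3) x^3 - x^4 - (1/4) x^5 + O(x^6).

a_0 = -1; a_1 = -2; a_2 = 3; a_3 = 5/3; a_4 = -1; a_5 = -1/4


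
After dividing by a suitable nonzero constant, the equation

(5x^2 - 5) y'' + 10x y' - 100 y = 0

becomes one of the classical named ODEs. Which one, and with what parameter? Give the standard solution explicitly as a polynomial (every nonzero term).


All three coefficients share the factor -5; dividing through by -5 gives  (1 - x^2) y'' - 2x y' + 20 y = 0.
This matches the Legendre equation (1 - x^2) y'' - 2x y' + n(n+1) y = 0 (note the -2x y' term) with n(n+1) = 20, so n = 4; the polynomial solution is P_4(x).
With y = sum_k a_k x^k, matching x^k gives (k+2)(k+1) a_{k+2} = [k(k+1) - n(n+1)] a_k = (k - 4)(k + 5) a_k. The right side vanishes at k = 4, so the series with the parity of 4 terminates at degree 4.
Standard normalization (P_n(1) = 1): leading coefficient (2n)!/(2^n (n!)^2) = 40320/(16*576) = 35/8, so a_4 = 35/8. Work downward with a_k = (k+1)(k+2) a_{k+2} / ((k - 4)(k + 5)):
  a_2 = (3)(4)(35/8) / ((2 - 4)(2 + 5)) = (105/2)/(-14) = -15/4
  a_0 = (1)(2)(-15/4) / ((0 - 4)(0 + 5)) = (-15/2)/(-20) = 3/8
Hence P_4(x) = 35 x^4/8 - 15 x^2/4 + 3/8.

P_4(x); series = 35 x^4/8 - 15 x^2/4 + 3/8


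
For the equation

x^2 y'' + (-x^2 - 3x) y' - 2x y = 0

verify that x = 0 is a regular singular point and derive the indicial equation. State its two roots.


Divide by x^2 to reach normal form y'' + P_1(x) y' + P_2(x) y = 0 with P_1(x) = -1 - 3/x and P_2(x) = -2/x.
x = 0 is a singular point because the y'-coefficient -1 - 3/x has a pole at x = 0 and the y-coefficient -2/x has a pole at x = 0.
It is a regular singular point because x P_1(x) = p(x) = -x - 3 and x^2 P_2(x) = q(x) = -2x are polynomials, hence analytic at x = 0.
p(0) = -3,  q(0) = 0.
Indicial equation: r(r-1) + p(0) r + q(0) = 0, i.e. r^2 + (p(0) - 1) r + q(0) = 0, i.e. r^2 - 4 r = 0.
Discriminant: (-4)^2 - 4(0) = 16, so r = (4 ± 4)/2.
Solving: r_1 = 4, r_2 = 0.

indicial: r^2 - 4 r = 0; roots r_1 = 4, r_2 = 0


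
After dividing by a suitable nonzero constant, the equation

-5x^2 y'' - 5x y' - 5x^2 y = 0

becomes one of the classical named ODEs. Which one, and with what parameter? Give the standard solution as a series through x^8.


All three coefficients share the factor -5; dividing through by -5 gives  x^2 y'' + x y' + x^2 y = 0.
This matches the Bessel equation x^2 y'' + x y' + (x^2 - nu^2) y = 0 with nu^2 = 0, so nu = 0; the solution bounded at x = 0 is J_0(x).
Frobenius at x = 0: indicial roots ±nu; for r = nu the recurrence k(k + 2nu) c_k = -c_{k-2} gives the standard series J_nu(x) = sum_{k>=0} (-1)^k / (k! (k+nu)!) (x/2)^(2k+nu). Evaluate the first 5 terms:
  k = 0: (-1)^0 / (0! * 0! * 2^0) x^0 = 1/(1*1*1) x^0 = (1) x^0
  k = 1: (-1)^1 / (1! * 1! * 2^2) x^2 = -1/(1*1*4) x^2 = (-1/4) x^2
  k = 2: (-1)^2 / (2! * 2! * 2^4) x^4 = 1/(2*2*16) x^4 = (1/64) x^4
  k = 3: (-1)^3 / (3! * 3! * 2^6) x^6 = -1/(6*6*64) x^6 = (-1/2304) x^6
  k = 4: (-1)^4 / (4! * 4! * 2^8) x^8 = 1/(24*24*256) x^8 = (1/147456) x^8
Hence J_0(x) = x^8/147456 - x^6/2304 + x^4/64 - x^2/4 + 1 + ....

J_0(x); series = x^8/147456 - x^6/2304 + x^4/64 - x^2/4 + 1


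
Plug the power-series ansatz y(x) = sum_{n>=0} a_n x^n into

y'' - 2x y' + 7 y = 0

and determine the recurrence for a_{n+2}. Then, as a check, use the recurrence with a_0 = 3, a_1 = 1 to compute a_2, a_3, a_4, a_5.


Substitute y = sum_n a_n x^n.
y''(x) has coefficient (n+2)(n+1) a_{n+2} at x^n;
-2 x y'(x) has coefficient -2 n a_n at x^n (shift);
7 y(x) has coefficient 7 a_n at x^n.
Matching x^n: (n+2)(n+1) a_{n+2} + (-2n + 7) a_n = 0.
Thus a_{n+2} = (2n - 7) / ((n+1)(n+2)) * a_n.

Check with a_0 = 3, a_1 = 1 (apply the recurrence for n = 0, 1, 2, 3): a_0 = 3, a_1 = 1, a_2 = -21/2, a_3 = -5/6, a_4 = 21/8, a_5 = 1/24.

a_(n+2) = (2n - 7) / ((n+1)(n+2)) * a_n; check: a_0 = 3, a_1 = 1, a_2 = -21/2, a_3 = -5/6, a_4 = 21/8, a_5 = 1/24


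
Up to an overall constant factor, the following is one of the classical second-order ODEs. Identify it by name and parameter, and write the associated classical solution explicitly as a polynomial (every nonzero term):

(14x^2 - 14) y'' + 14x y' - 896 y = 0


All three coefficients share the factor -14; dividing through by -14 gives  (1 - x^2) y'' - x y' + 64 y = 0.
This matches the Chebyshev equation (1 - x^2) y'' - x y' + n^2 y = 0 (note the -x y' term, not -2x y') with n^2 = 64, so n = 8; the polynomial solution is T_8(x).
With y = sum_k a_k x^k, matching x^k gives (k+2)(k+1) a_{k+2} = (k^2 - n^2) a_k = (k - 8)(k + 8) a_k. The right side vanishes at k = 8, so the series with the parity of 8 terminates at degree 8.
Standard normalization: leading coefficient of T_n is 2^(n-1), so a_8 = 2^7 = 128. Work downward with a_k = (k+1)(k+2) a_{k+2} / ((k - 8)(k + 8)):
  a_6 = (7)(8)(128) / ((6 - 8)(6 + 8)) = 7168/(-28) = -256
  a_4 = (5)(6)(-256) / ((4 - 8)(4 + 8)) = -7680/(-48) = 160
  a_2 = (3)(4)(160) / ((2 - 8)(2 + 8)) = 1920/(-60) = -32
  a_0 = (1)(2)(-32) / ((0 - 8)(0 + 8)) = -64/(-64) = 1
Hence T_8(x) = 128 x^8 - 256 x^6 + 160 x^4 - 32 x^2 + 1.

T_8(x); series = 128 x^8 - 256 x^6 + 160 x^4 - 32 x^2 + 1


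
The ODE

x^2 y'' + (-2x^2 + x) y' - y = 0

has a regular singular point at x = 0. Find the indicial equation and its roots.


Divide by x^2 to reach normal form y'' + P_1(x) y' + P_2(x) y = 0 with P_1(x) = -2 + 1/x and P_2(x) = -1/x^2.
x = 0 is a singular point because the y'-coefficient -2 + 1/x has a pole at x = 0 and the y-coefficient -1/x^2 has a pole at x = 0.
It is a regular singular point because x P_1(x) = p(x) = 1 - 2x and x^2 P_2(x) = q(x) = -1 are polynomials, hence analytic at x = 0.
p(0) = 1,  q(0) = -1.
Indicial equation: r(r-1) + p(0) r + q(0) = 0, i.e. r^2 + (p(0) - 1) r + q(0) = 0, i.e. r^2 - 1 = 0.
Discriminant: (0)^2 - 4(-1) = 4, so r = (0 ± 2)/2.
Solving: r_1 = 1, r_2 = -1.

indicial: r^2 - 1 = 0; roots r_1 = 1, r_2 = -1


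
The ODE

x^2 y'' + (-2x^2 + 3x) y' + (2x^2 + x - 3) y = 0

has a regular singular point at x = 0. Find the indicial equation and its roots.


Divide by x^2 to reach normal form y'' + P_1(x) y' + P_2(x) y = 0 with P_1(x) = -2 + 3/x and P_2(x) = 2 + 1/x - 3/x^2.
x = 0 is a singular point because the y'-coefficient -2 + 3/x has a pole at x = 0 and the y-coefficient 2 + 1/x - 3/x^2 has a pole at x = 0.
It is a regular singular point because x P_1(x) = p(x) = 3 - 2x and x^2 P_2(x) = q(x) = 2x^2 + x - 3 are polynomials, hence analytic at x = 0.
p(0) = 3,  q(0) = -3.
Indicial equation: r(r-1) + p(0) r + q(0) = 0, i.e. r^2 + (p(0) - 1) r + q(0) = 0, i.e. r^2 + 2 r - 3 = 0.
Discriminant: (2)^2 - 4(-3) = 16, so r = (-2 ± 4)/2.
Solving: r_1 = 1, r_2 = -3.

indicial: r^2 + 2 r - 3 = 0; roots r_1 = 1, r_2 = -3


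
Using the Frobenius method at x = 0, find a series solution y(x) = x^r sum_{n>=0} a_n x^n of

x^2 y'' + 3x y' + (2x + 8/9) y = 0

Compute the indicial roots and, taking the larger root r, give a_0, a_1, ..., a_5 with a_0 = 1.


Write in Frobenius form y'' + (p(x)/x) y' + (q(x)/x^2) y = 0:
  p(x) = 3,  q(x) = 2x + 8/9.
Indicial equation: r(r-1) + (3) r + (8/9) = 0 -> roots r_1 = -2/3, r_2 = -4/3.
Take r = r_1 = -2/3. Let y(x) = x^r sum_{n>=0} a_n x^n with a_0 = 1.
Substitute y = x^r sum a_n x^n and match x^{r+n}. The recurrence is
  D(n) a_n + 2 a_{n-1} = 0,  where D(n) = (r+n)(r+n-1) + (3)(r+n) + (8/9).
  a_n = -2 / D(n) * a_{n-1}.
Since the indicial polynomial factors as (r - r_1)(r - r_2), D(n) = (r_1 + n - r_1)(r_1 + n - r_2) = n(n + 2/3).
Evaluating step by step (a_0 = 1):
  n = 1: D(1) = 1(1 + 2/3) = 5/3; numerator = -2(1) = -2; a_1 = (-2)/(5/3) = -6/5
  n = 2: D(2) = 2(2 + 2/3) = 16/3; numerator = -2(-6/5) = 12/5; a_2 = (12/5)/(16/3) = 9/20
  n = 3: D(3) = 3(3 + 2/3) = 11; numerator = -2(9/20) = -9/10; a_3 = (-9/10)/(11) = -9/110
  n = 4: D(4) = 4(4 + 2/3) = 56/3; numerator = -2(-9/110) = 9/55; a_4 = (9/55)/(56/3) = 27/3080
  n = 5: D(5) = 5(5 + 2/3) = 85/3; numerator = -2(27/3080) = -27/1540; a_5 = (-27/1540)/(85/3) = -81/130900

r = -2/3; a_0 = 1; a_1 = -6/5; a_2 = 9/20; a_3 = -9/110; a_4 = 27/3080; a_5 = -81/130900


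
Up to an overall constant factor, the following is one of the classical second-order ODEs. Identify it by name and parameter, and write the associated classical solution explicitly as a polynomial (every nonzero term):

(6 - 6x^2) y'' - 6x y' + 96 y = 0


All three coefficients share the factor 6; dividing through by 6 gives  (1 - x^2) y'' - x y' + 16 y = 0.
This matches the Chebyshev equation (1 - x^2) y'' - x y' + n^2 y = 0 (note the -x y' term, not -2x y') with n^2 = 16, so n = 4; the polynomial solution is T_4(x).
With y = sum_k a_k x^k, matching x^k gives (k+2)(k+1) a_{k+2} = (k^2 - n^2) a_k = (k - 4)(k + 4) a_k. The right side vanishes at k = 4, so the series with the parity of 4 terminates at degree 4.
Standard normalization: leading coefficient of T_n is 2^(n-1), so a_4 = 2^3 = 8. Work downward with a_k = (k+1)(k+2) a_{k+2} / ((k - 4)(k + 4)):
  a_2 = (3)(4)(8) / ((2 - 4)(2 + 4)) = 96/(-12) = -8
  a_0 = (1)(2)(-8) / ((0 - 4)(0 + 4)) = -16/(-16) = 1
Hence T_4(x) = 8 x^4 - 8 x^2 + 1.

T_4(x); series = 8 x^4 - 8 x^2 + 1


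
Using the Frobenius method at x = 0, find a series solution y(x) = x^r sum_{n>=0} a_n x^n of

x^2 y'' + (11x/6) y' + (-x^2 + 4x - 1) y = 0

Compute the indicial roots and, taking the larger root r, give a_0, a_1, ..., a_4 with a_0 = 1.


Write in Frobenius form y'' + (p(x)/x) y' + (q(x)/x^2) y = 0:
  p(x) = 11/6,  q(x) = -x^2 + 4x - 1.
Indicial equation: r(r-1) + (11/6) r + (-1) = 0 -> roots r_1 = 2/3, r_2 = -3/2.
Take r = r_1 = 2/3. Let y(x) = x^r sum_{n>=0} a_n x^n with a_0 = 1.
Substitute y = x^r sum a_n x^n and match x^{r+n}. The recurrence is
  D(n) a_n + 4 a_{n-1} - 1 a_{n-2} = 0,  where D(n) = (r+n)(r+n-1) + (11/6)(r+n) + (-1).
  a_n = [-4 a_{n-1} + 1 a_{n-2}] / D(n).
Since the indicial polynomial factors as (r - r_1)(r - r_2), D(n) = (r_1 + n - r_1)(r_1 + n - r_2) = n(n + 13/6).
Evaluating step by step (a_0 = 1):
  n = 1: D(1) = 1(1 + 13/6) = 19/6; numerator = -4(1) = -4; a_1 = (-4)/(19/6) = -24/19
  n = 2: D(2) = 2(2 + 13/6) = 25/3; numerator = -4(-24/19) + 1(1) = 115/19; a_2 = (115/19)/(25/3) = 69/95
  n = 3: D(3) = 3(3 + 13/6) = 31/2; numerator = -4(69/95) + 1(-24/19) = -396/95; a_3 = (-396/95)/(31/2) = -792/2945
  n = 4: D(4) = 4(4 + 13/6) = 74/3; numerator = -4(-792/2945) + 1(69/95) = 5307/2945; a_4 = (5307/2945)/(74/3) = 15921/217930

r = 2/3; a_0 = 1; a_1 = -24/19; a_2 = 69/95; a_3 = -792/2945; a_4 = 15921/217930


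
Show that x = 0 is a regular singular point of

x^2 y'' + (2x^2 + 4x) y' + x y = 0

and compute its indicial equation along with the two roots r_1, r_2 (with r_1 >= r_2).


Divide by x^2 to reach normal form y'' + P_1(x) y' + P_2(x) y = 0 with P_1(x) = 2 + 4/x and P_2(x) = 1/x.
x = 0 is a singular point because the y'-coefficient 2 + 4/x has a pole at x = 0 and the y-coefficient 1/x has a pole at x = 0.
It is a regular singular point because x P_1(x) = p(x) = 2x + 4 and x^2 P_2(x) = q(x) = x are polynomials, hence analytic at x = 0.
p(0) = 4,  q(0) = 0.
Indicial equation: r(r-1) + p(0) r + q(0) = 0, i.e. r^2 + (p(0) - 1) r + q(0) = 0, i.e. r^2 + 3 r = 0.
Discriminant: (3)^2 - 4(0) = 9, so r = (-3 ± 3)/2.
Solving: r_1 = 0, r_2 = -3.

indicial: r^2 + 3 r = 0; roots r_1 = 0, r_2 = -3


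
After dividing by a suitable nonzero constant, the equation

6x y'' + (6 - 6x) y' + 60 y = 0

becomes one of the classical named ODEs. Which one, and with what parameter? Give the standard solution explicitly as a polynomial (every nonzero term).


All three coefficients share the factor 6; dividing through by 6 gives  x y'' + (1 - x) y' + 10 y = 0.
This matches the Laguerre equation x y'' + (1 - x) y' + n y = 0 with n = 10; the polynomial solution is L_10(x).
With y = sum_k a_k x^k, matching x^k gives (k+1)k a_{k+1} + (k+1) a_{k+1} - k a_k + n a_k = 0, i.e. (k+1)^2 a_{k+1} = (k - n) a_k = (k - 10) a_k. The right side vanishes at k = 10, so the series terminates at degree 10.
Standard normalization L_n(0) = 1 gives a_0 = 1. Work upward with a_{k+1} = (k - 10) a_k / (k+1)^2:
  a_1 = (0 - 10)(1) / 1^2 = -10/1 = -10
  a_2 = (1 - 10)(-10) / 2^2 = 90/4 = 45/2
  a_3 = (2 - 10)(45/2) / 3^2 = -180/9 = -20
  a_4 = (3 - 10)(-20) / 4^2 = 140/16 = 35/4
  a_5 = (4 - 10)(35/4) / 5^2 = (-105/2)/25 = -21/10
  a_6 = (5 - 10)(-21/10) / 6^2 = (21/2)/36 = 7/24
  a_7 = (6 - 10)(7/24) / 7^2 = (-7/6)/49 = -1/42
  a_8 = (7 - 10)(-1/42) / 8^2 = (1/14)/64 = 1/896
  a_9 = (8 - 10)(1/896) / 9^2 = (-1/448)/81 = -1/36288
  a_10 = (9 - 10)(-1/36288) / 10^2 = (1/36288)/100 = 1/3628800
Hence L_10(x) = x^10/3628800 - x^9/36288 + x^8/896 - x^7/42 + 7 x^6/24 - 21 x^5/10 + 35 x^4/4 - 20 x^3 + 45 x^2/2 - 10 x + 1.

L_10(x); series = x^10/3628800 - x^9/36288 + x^8/896 - x^7/42 + 7 x^6/24 - 21 x^5/10 + 35 x^4/4 - 20 x^3 + 45 x^2/2 - 10 x + 1


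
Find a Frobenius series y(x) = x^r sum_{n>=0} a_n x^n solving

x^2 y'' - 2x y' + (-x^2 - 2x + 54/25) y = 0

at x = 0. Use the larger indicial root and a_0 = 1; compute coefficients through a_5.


Write in Frobenius form y'' + (p(x)/x) y' + (q(x)/x^2) y = 0:
  p(x) = -2,  q(x) = -x^2 - 2x + 54/25.
Indicial equation: r(r-1) + (-2) r + (54/25) = 0 -> roots r_1 = 9/5, r_2 = 6/5.
Take r = r_1 = 9/5. Let y(x) = x^r sum_{n>=0} a_n x^n with a_0 = 1.
Substitute y = x^r sum a_n x^n and match x^{r+n}. The recurrence is
  D(n) a_n - 2 a_{n-1} - 1 a_{n-2} = 0,  where D(n) = (r+n)(r+n-1) + (-2)(r+n) + (54/25).
  a_n = [2 a_{n-1} + 1 a_{n-2}] / D(n).
Since the indicial polynomial factors as (r - r_1)(r - r_2), D(n) = (r_1 + n - r_1)(r_1 + n - r_2) = n(n + 3/5).
Evaluating step by step (a_0 = 1):
  n = 1: D(1) = 1(1 + 3/5) = 8/5; numerator = 2(1) = 2; a_1 = (2)/(8/5) = 5/4
  n = 2: D(2) = 2(2 + 3/5) = 26/5; numerator = 2(5/4) + 1(1) = 7/2; a_2 = (7/2)/(26/5) = 35/52
  n = 3: D(3) = 3(3 + 3/5) = 54/5; numerator = 2(35/52) + 1(5/4) = 135/52; a_3 = (135/52)/(54/5) = 25/104
  n = 4: D(4) = 4(4 + 3/5) = 92/5; numerator = 2(25/104) + 1(35/52) = 15/13; a_4 = (15/13)/(92/5) = 75/1196
  n = 5: D(5) = 5(5 + 3/5) = 28; numerator = 2(75/1196) + 1(25/104) = 875/2392; a_5 = (875/2392)/(28) = 125/9568

r = 9/5; a_0 = 1; a_1 = 5/4; a_2 = 35/52; a_3 = 25/104; a_4 = 75/1196; a_5 = 125/9568


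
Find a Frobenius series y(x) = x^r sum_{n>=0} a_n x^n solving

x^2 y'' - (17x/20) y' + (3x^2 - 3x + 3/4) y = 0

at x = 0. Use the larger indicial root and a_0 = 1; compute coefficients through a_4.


Write in Frobenius form y'' + (p(x)/x) y' + (q(x)/x^2) y = 0:
  p(x) = -17/20,  q(x) = 3x^2 - 3x + 3/4.
Indicial equation: r(r-1) + (-17/20) r + (3/4) = 0 -> roots r_1 = 5/4, r_2 = 3/5.
Take r = r_1 = 5/4. Let y(x) = x^r sum_{n>=0} a_n x^n with a_0 = 1.
Substitute y = x^r sum a_n x^n and match x^{r+n}. The recurrence is
  D(n) a_n - 3 a_{n-1} + 3 a_{n-2} = 0,  where D(n) = (r+n)(r+n-1) + (-17/20)(r+n) + (3/4).
  a_n = [3 a_{n-1} - 3 a_{n-2}] / D(n).
Since the indicial polynomial factors as (r - r_1)(r - r_2), D(n) = (r_1 + n - r_1)(r_1 + n - r_2) = n(n + 13/20).
Evaluating step by step (a_0 = 1):
  n = 1: D(1) = 1(1 + 13/20) = 33/20; numerator = 3(1) = 3; a_1 = (3)/(33/20) = 20/11
  n = 2: D(2) = 2(2 + 13/20) = 53/10; numerator = 3(20/11) - 3(1) = 27/11; a_2 = (27/11)/(53/10) = 270/583
  n = 3: D(3) = 3(3 + 13/20) = 219/20; numerator = 3(270/583) - 3(20/11) = -2370/583; a_3 = (-2370/583)/(219/20) = -15800/42559
  n = 4: D(4) = 4(4 + 13/20) = 93/5; numerator = 3(-15800/42559) - 3(270/583) = -2010/803; a_4 = (-2010/803)/(93/5) = -3350/24893

r = 5/4; a_0 = 1; a_1 = 20/11; a_2 = 270/583; a_3 = -15800/42559; a_4 = -3350/24893


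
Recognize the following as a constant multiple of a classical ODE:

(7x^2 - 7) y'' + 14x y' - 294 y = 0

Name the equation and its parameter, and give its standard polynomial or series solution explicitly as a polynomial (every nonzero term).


All three coefficients share the factor -7; dividing through by -7 gives  (1 - x^2) y'' - 2x y' + 42 y = 0.
This matches the Legendre equation (1 - x^2) y'' - 2x y' + n(n+1) y = 0 (note the -2x y' term) with n(n+1) = 42, so n = 6; the polynomial solution is P_6(x).
With y = sum_k a_k x^k, matching x^k gives (k+2)(k+1) a_{k+2} = [k(k+1) - n(n+1)] a_k = (k - 6)(k + 7) a_k. The right side vanishes at k = 6, so the series with the parity of 6 terminates at degree 6.
Standard normalization (P_n(1) = 1): leading coefficient (2n)!/(2^n (n!)^2) = 479001600/(64*518400) = 231/16, so a_6 = 231/16. Work downward with a_k = (k+1)(k+2) a_{k+2} / ((k - 6)(k + 7)):
  a_4 = (5)(6)(231/16) / ((4 - 6)(4 + 7)) = (3465/8)/(-22) = -315/16
  a_2 = (3)(4)(-315/16) / ((2 - 6)(2 + 7)) = (-945/4)/(-36) = 105/16
  a_0 = (1)(2)(105/16) / ((0 - 6)(0 + 7)) = (105/8)/(-42) = -5/16
Hence P_6(x) = 231 x^6/16 - 315 x^4/16 + 105 x^2/16 - 5/16.

P_6(x); series = 231 x^6/16 - 315 x^4/16 + 105 x^2/16 - 5/16


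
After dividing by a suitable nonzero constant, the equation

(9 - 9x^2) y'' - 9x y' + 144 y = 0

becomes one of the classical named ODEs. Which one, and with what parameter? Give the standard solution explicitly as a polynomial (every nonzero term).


All three coefficients share the factor 9; dividing through by 9 gives  (1 - x^2) y'' - x y' + 16 y = 0.
This matches the Chebyshev equation (1 - x^2) y'' - x y' + n^2 y = 0 (note the -x y' term, not -2x y') with n^2 = 16, so n = 4; the polynomial solution is T_4(x).
With y = sum_k a_k x^k, matching x^k gives (k+2)(k+1) a_{k+2} = (k^2 - n^2) a_k = (k - 4)(k + 4) a_k. The right side vanishes at k = 4, so the series with the parity of 4 terminates at degree 4.
Standard normalization: leading coefficient of T_n is 2^(n-1), so a_4 = 2^3 = 8. Work downward with a_k = (k+1)(k+2) a_{k+2} / ((k - 4)(k + 4)):
  a_2 = (3)(4)(8) / ((2 - 4)(2 + 4)) = 96/(-12) = -8
  a_0 = (1)(2)(-8) / ((0 - 4)(0 + 4)) = -16/(-16) = 1
Hence T_4(x) = 8 x^4 - 8 x^2 + 1.

T_4(x); series = 8 x^4 - 8 x^2 + 1


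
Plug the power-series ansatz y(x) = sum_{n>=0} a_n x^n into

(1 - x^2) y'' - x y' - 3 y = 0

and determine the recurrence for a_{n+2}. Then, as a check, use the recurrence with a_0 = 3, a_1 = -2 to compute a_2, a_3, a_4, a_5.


Substitute y = sum_n a_n x^n.
(1 - 1 x^2) y'' contributes (n+2)(n+1) a_{n+2} - n(n-1) a_n at x^n.
-x y'(x) contributes -n a_n at x^n.
-3 y(x) contributes -3 a_n at x^n.
Matching x^n: (n+2)(n+1) a_{n+2} + (-n(n-1) - n - 3) a_n = 0.
Thus a_{n+2} = (n(n-1) + n + 3) / ((n+1)(n+2)) * a_n.

Check with a_0 = 3, a_1 = -2 (apply the recurrence for n = 0, 1, 2, 3): a_0 = 3, a_1 = -2, a_2 = 9/2, a_3 = -4/3, a_4 = 21/8, a_5 = -4/5.

a_(n+2) = (n(n-1) + n + 3) / ((n+1)(n+2)) * a_n; check: a_0 = 3, a_1 = -2, a_2 = 9/2, a_3 = -4/3, a_4 = 21/8, a_5 = -4/5


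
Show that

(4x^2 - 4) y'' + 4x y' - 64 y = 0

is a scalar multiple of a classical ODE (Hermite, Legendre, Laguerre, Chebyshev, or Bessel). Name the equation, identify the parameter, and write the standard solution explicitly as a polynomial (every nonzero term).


All three coefficients share the factor -4; dividing through by -4 gives  (1 - x^2) y'' - x y' + 16 y = 0.
This matches the Chebyshev equation (1 - x^2) y'' - x y' + n^2 y = 0 (note the -x y' term, not -2x y') with n^2 = 16, so n = 4; the polynomial solution is T_4(x).
With y = sum_k a_k x^k, matching x^k gives (k+2)(k+1) a_{k+2} = (k^2 - n^2) a_k = (k - 4)(k + 4) a_k. The right side vanishes at k = 4, so the series with the parity of 4 terminates at degree 4.
Standard normalization: leading coefficient of T_n is 2^(n-1), so a_4 = 2^3 = 8. Work downward with a_k = (k+1)(k+2) a_{k+2} / ((k - 4)(k + 4)):
  a_2 = (3)(4)(8) / ((2 - 4)(2 + 4)) = 96/(-12) = -8
  a_0 = (1)(2)(-8) / ((0 - 4)(0 + 4)) = -16/(-16) = 1
Hence T_4(x) = 8 x^4 - 8 x^2 + 1.

T_4(x); series = 8 x^4 - 8 x^2 + 1


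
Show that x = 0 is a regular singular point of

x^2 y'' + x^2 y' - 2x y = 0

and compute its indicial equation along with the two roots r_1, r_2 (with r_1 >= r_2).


Divide by x^2 to reach normal form y'' + P_1(x) y' + P_2(x) y = 0 with P_1(x) = 1 and P_2(x) = -2/x.
x = 0 is a singular point because the y-coefficient -2/x has a pole at x = 0.
It is a regular singular point because x P_1(x) = p(x) = x and x^2 P_2(x) = q(x) = -2x are polynomials, hence analytic at x = 0.
p(0) = 0,  q(0) = 0.
Indicial equation: r(r-1) + p(0) r + q(0) = 0, i.e. r^2 + (p(0) - 1) r + q(0) = 0, i.e. r^2 - 1 r = 0.
Discriminant: (-1)^2 - 4(0) = 1, so r = (1 ± 1)/2.
Solving: r_1 = 1, r_2 = 0.

indicial: r^2 - 1 r = 0; roots r_1 = 1, r_2 = 0


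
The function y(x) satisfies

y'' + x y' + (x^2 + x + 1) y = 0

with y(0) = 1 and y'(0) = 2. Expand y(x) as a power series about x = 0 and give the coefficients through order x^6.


Ansatz: y(x) = sum_{n>=0} a_n x^n, so y'(x) = sum_{n>=1} n a_n x^(n-1) and y''(x) = sum_{n>=2} n(n-1) a_n x^(n-2).
Substitute into P(x) y'' + Q(x) y' + R(x) y = 0 with P(x) = 1, Q(x) = x, R(x) = x^2 + x + 1, and match powers of x.
Initial conditions: a_0 = 1, a_1 = 2.
Setting the coefficient of each power of x to zero and solving order by order (substituting the coefficients already found):
  x^0: 2 a_2 + a_0 = 0  ->  2 a_2 = -a_0 = -1  ->  a_2 = -1/2
  x^1: 6 a_3 + 2 a_1 + a_0 = 0  ->  6 a_3 = -2 a_1 - a_0 = -5  ->  a_3 = -5/6
  x^2: 12 a_4 + 3 a_2 + a_1 + a_0 = 0  ->  12 a_4 = -3 a_2 - a_1 - a_0 = -3/2  ->  a_4 = -1/8
  x^3: 20 a_5 + 4 a_3 + a_2 + a_1 = 0  ->  20 a_5 = -4 a_3 - a_2 - a_1 = 11/6  ->  a_5 = 11/120
  x^4: 30 a_6 + 5 a_4 + a_3 + a_2 = 0  ->  30 a_6 = -5 a_4 - a_3 - a_2 = 47/24  ->  a_6 = 47/720
Truncated series: y(x) = 1 + 2 x - (1/2) x^2 - (5/6) x^3 - (1/8) x^4 + (11/120) x^5 + (47/720) x^6 + O(x^7).

a_0 = 1; a_1 = 2; a_2 = -1/2; a_3 = -5/6; a_4 = -1/8; a_5 = 11/120; a_6 = 47/720


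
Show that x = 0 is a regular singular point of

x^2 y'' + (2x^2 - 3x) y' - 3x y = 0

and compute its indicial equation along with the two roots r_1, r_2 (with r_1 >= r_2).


Divide by x^2 to reach normal form y'' + P_1(x) y' + P_2(x) y = 0 with P_1(x) = 2 - 3/x and P_2(x) = -3/x.
x = 0 is a singular point because the y'-coefficient 2 - 3/x has a pole at x = 0 and the y-coefficient -3/x has a pole at x = 0.
It is a regular singular point because x P_1(x) = p(x) = 2x - 3 and x^2 P_2(x) = q(x) = -3x are polynomials, hence analytic at x = 0.
p(0) = -3,  q(0) = 0.
Indicial equation: r(r-1) + p(0) r + q(0) = 0, i.e. r^2 + (p(0) - 1) r + q(0) = 0, i.e. r^2 - 4 r = 0.
Discriminant: (-4)^2 - 4(0) = 16, so r = (4 ± 4)/2.
Solving: r_1 = 4, r_2 = 0.

indicial: r^2 - 4 r = 0; roots r_1 = 4, r_2 = 0


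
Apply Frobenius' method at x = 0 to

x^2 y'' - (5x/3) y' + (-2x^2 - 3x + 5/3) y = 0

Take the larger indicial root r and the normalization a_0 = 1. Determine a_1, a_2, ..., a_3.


Write in Frobenius form y'' + (p(x)/x) y' + (q(x)/x^2) y = 0:
  p(x) = -5/3,  q(x) = -2x^2 - 3x + 5/3.
Indicial equation: r(r-1) + (-5/3) r + (5/3) = 0 -> roots r_1 = 5/3, r_2 = 1.
Take r = r_1 = 5/3. Let y(x) = x^r sum_{n>=0} a_n x^n with a_0 = 1.
Substitute y = x^r sum a_n x^n and match x^{r+n}. The recurrence is
  D(n) a_n - 3 a_{n-1} - 2 a_{n-2} = 0,  where D(n) = (r+n)(r+n-1) + (-5/3)(r+n) + (5/3).
  a_n = [3 a_{n-1} + 2 a_{n-2}] / D(n).
Since the indicial polynomial factors as (r - r_1)(r - r_2), D(n) = (r_1 + n - r_1)(r_1 + n - r_2) = n(n + 2/3).
Evaluating step by step (a_0 = 1):
  n = 1: D(1) = 1(1 + 2/3) = 5/3; numerator = 3(1) = 3; a_1 = (3)/(5/3) = 9/5
  n = 2: D(2) = 2(2 + 2/3) = 16/3; numerator = 3(9/5) + 2(1) = 37/5; a_2 = (37/5)/(16/3) = 111/80
  n = 3: D(3) = 3(3 + 2/3) = 11; numerator = 3(111/80) + 2(9/5) = 621/80; a_3 = (621/80)/(11) = 621/880

r = 5/3; a_0 = 1; a_1 = 9/5; a_2 = 111/80; a_3 = 621/880


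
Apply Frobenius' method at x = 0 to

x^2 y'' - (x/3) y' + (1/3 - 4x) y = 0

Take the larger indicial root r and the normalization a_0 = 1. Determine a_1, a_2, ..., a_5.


Write in Frobenius form y'' + (p(x)/x) y' + (q(x)/x^2) y = 0:
  p(x) = -1/3,  q(x) = 1/3 - 4x.
Indicial equation: r(r-1) + (-1/3) r + (1/3) = 0 -> roots r_1 = 1, r_2 = 1/3.
Take r = r_1 = 1. Let y(x) = x^r sum_{n>=0} a_n x^n with a_0 = 1.
Substitute y = x^r sum a_n x^n and match x^{r+n}. The recurrence is
  D(n) a_n - 4 a_{n-1} = 0,  where D(n) = (r+n)(r+n-1) + (-1/3)(r+n) + (1/3).
  a_n = 4 / D(n) * a_{n-1}.
Since the indicial polynomial factors as (r - r_1)(r - r_2), D(n) = (r_1 + n - r_1)(r_1 + n - r_2) = n(n + 2/3).
Evaluating step by step (a_0 = 1):
  n = 1: D(1) = 1(1 + 2/3) = 5/3; numerator = 4(1) = 4; a_1 = (4)/(5/3) = 12/5
  n = 2: D(2) = 2(2 + 2/3) = 16/3; numerator = 4(12/5) = 48/5; a_2 = (48/5)/(16/3) = 9/5
  n = 3: D(3) = 3(3 + 2/3) = 11; numerator = 4(9/5) = 36/5; a_3 = (36/5)/(11) = 36/55
  n = 4: D(4) = 4(4 + 2/3) = 56/3; numerator = 4(36/55) = 144/55; a_4 = (144/55)/(56/3) = 54/385
  n = 5: D(5) = 5(5 + 2/3) = 85/3; numerator = 4(54/385) = 216/385; a_5 = (216/385)/(85/3) = 648/32725

r = 1; a_0 = 1; a_1 = 12/5; a_2 = 9/5; a_3 = 36/55; a_4 = 54/385; a_5 = 648/32725


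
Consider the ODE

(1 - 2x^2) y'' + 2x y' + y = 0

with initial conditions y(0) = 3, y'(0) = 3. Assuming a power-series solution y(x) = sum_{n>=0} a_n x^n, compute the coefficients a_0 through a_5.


Ansatz: y(x) = sum_{n>=0} a_n x^n, so y'(x) = sum_{n>=1} n a_n x^(n-1) and y''(x) = sum_{n>=2} n(n-1) a_n x^(n-2).
Substitute into P(x) y'' + Q(x) y' + R(x) y = 0 with P(x) = 1 - 2x^2, Q(x) = 2x, R(x) = 1, and match powers of x.
Initial conditions: a_0 = 3, a_1 = 3.
Setting the coefficient of each power of x to zero and solving order by order (substituting the coefficients already found):
  x^0: 2 a_2 + a_0 = 0  ->  2 a_2 = -a_0 = -3  ->  a_2 = -3/2
  x^1: 6 a_3 + 3 a_1 = 0  ->  6 a_3 = -3 a_1 = -9  ->  a_3 = -3/2
  x^2: 12 a_4 + a_2 = 0  ->  12 a_4 = -a_2 = 3/2  ->  a_4 = 1/8
  x^3: 20 a_5 - 5 a_3 = 0  ->  20 a_5 = 5 a_3 = -15/2  ->  a_5 = -3/8
Truncated series: y(x) = 3 + 3 x - (3/2) x^2 - (3/2) x^3 + (1/8) x^4 - (3/8) x^5 + O(x^6).

a_0 = 3; a_1 = 3; a_2 = -3/2; a_3 = -3/2; a_4 = 1/8; a_5 = -3/8


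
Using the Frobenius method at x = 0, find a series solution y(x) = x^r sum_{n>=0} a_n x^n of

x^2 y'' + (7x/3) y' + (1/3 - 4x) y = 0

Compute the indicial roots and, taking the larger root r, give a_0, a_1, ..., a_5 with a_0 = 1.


Write in Frobenius form y'' + (p(x)/x) y' + (q(x)/x^2) y = 0:
  p(x) = 7/3,  q(x) = 1/3 - 4x.
Indicial equation: r(r-1) + (7/3) r + (1/3) = 0 -> roots r_1 = -1/3, r_2 = -1.
Take r = r_1 = -1/3. Let y(x) = x^r sum_{n>=0} a_n x^n with a_0 = 1.
Substitute y = x^r sum a_n x^n and match x^{r+n}. The recurrence is
  D(n) a_n - 4 a_{n-1} = 0,  where D(n) = (r+n)(r+n-1) + (7/3)(r+n) + (1/3).
  a_n = 4 / D(n) * a_{n-1}.
Since the indicial polynomial factors as (r - r_1)(r - r_2), D(n) = (r_1 + n - r_1)(r_1 + n - r_2) = n(n + 2/3).
Evaluating step by step (a_0 = 1):
  n = 1: D(1) = 1(1 + 2/3) = 5/3; numerator = 4(1) = 4; a_1 = (4)/(5/3) = 12/5
  n = 2: D(2) = 2(2 + 2/3) = 16/3; numerator = 4(12/5) = 48/5; a_2 = (48/5)/(16/3) = 9/5
  n = 3: D(3) = 3(3 + 2/3) = 11; numerator = 4(9/5) = 36/5; a_3 = (36/5)/(11) = 36/55
  n = 4: D(4) = 4(4 + 2/3) = 56/3; numerator = 4(36/55) = 144/55; a_4 = (144/55)/(56/3) = 54/385
  n = 5: D(5) = 5(5 + 2/3) = 85/3; numerator = 4(54/385) = 216/385; a_5 = (216/385)/(85/3) = 648/32725

r = -1/3; a_0 = 1; a_1 = 12/5; a_2 = 9/5; a_3 = 36/55; a_4 = 54/385; a_5 = 648/32725


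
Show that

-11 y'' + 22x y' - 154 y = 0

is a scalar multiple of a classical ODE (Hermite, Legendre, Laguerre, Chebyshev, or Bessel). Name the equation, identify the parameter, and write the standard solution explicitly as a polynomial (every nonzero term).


All three coefficients share the factor -11; dividing through by -11 gives  y'' - 2x y' + 14 y = 0.
This matches the Hermite equation y'' - 2x y' + 2n y = 0 with 2n = 14, so n = 7; the polynomial solution is H_7(x).
With y = sum_k a_k x^k, matching x^k gives (k+2)(k+1) a_{k+2} = 2(k - n) a_k = 2(k - 7) a_k. The right side vanishes at k = 7, so the series with the parity of 7 terminates at degree 7.
Standard normalization: leading coefficient of H_n is 2^n, so a_7 = 2^7 = 128. Work downward with a_k = (k+1)(k+2) a_{k+2} / (2(k - n)):
  a_5 = (6)(7)(128) / (2(5 - 7)) = 5376/(-4) = -1344
  a_3 = (4)(5)(-1344) / (2(3 - 7)) = -26880/(-8) = 3360
  a_1 = (2)(3)(3360) / (2(1 - 7)) = 20160/(-12) = -1680
Hence H_7(x) = 128 x^7 - 1344 x^5 + 3360 x^3 - 1680 x.

H_7(x); series = 128 x^7 - 1344 x^5 + 3360 x^3 - 1680 x


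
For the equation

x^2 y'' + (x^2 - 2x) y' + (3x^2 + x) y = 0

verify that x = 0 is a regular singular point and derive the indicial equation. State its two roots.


Divide by x^2 to reach normal form y'' + P_1(x) y' + P_2(x) y = 0 with P_1(x) = 1 - 2/x and P_2(x) = 3 + 1/x.
x = 0 is a singular point because the y'-coefficient 1 - 2/x has a pole at x = 0 and the y-coefficient 3 + 1/x has a pole at x = 0.
It is a regular singular point because x P_1(x) = p(x) = x - 2 and x^2 P_2(x) = q(x) = 3x^2 + x are polynomials, hence analytic at x = 0.
p(0) = -2,  q(0) = 0.
Indicial equation: r(r-1) + p(0) r + q(0) = 0, i.e. r^2 + (p(0) - 1) r + q(0) = 0, i.e. r^2 - 3 r = 0.
Discriminant: (-3)^2 - 4(0) = 9, so r = (3 ± 3)/2.
Solving: r_1 = 3, r_2 = 0.

indicial: r^2 - 3 r = 0; roots r_1 = 3, r_2 = 0


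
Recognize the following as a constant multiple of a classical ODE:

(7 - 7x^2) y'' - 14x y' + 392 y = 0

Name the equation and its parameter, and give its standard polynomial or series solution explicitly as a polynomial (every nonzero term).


All three coefficients share the factor 7; dividing through by 7 gives  (1 - x^2) y'' - 2x y' + 56 y = 0.
This matches the Legendre equation (1 - x^2) y'' - 2x y' + n(n+1) y = 0 (note the -2x y' term) with n(n+1) = 56, so n = 7; the polynomial solution is P_7(x).
With y = sum_k a_k x^k, matching x^k gives (k+2)(k+1) a_{k+2} = [k(k+1) - n(n+1)] a_k = (k - 7)(k + 8) a_k. The right side vanishes at k = 7, so the series with the parity of 7 terminates at degree 7.
Standard normalization (P_n(1) = 1): leading coefficient (2n)!/(2^n (n!)^2) = 87178291200/(128*25401600) = 429/16, so a_7 = 429/16. Work downward with a_k = (k+1)(k+2) a_{k+2} / ((k - 7)(k + 8)):
  a_5 = (6)(7)(429/16) / ((5 - 7)(5 + 8)) = (9009/8)/(-26) = -693/16
  a_3 = (4)(5)(-693/16) / ((3 - 7)(3 + 8)) = (-3465/4)/(-44) = 315/16
  a_1 = (2)(3)(315/16) / ((1 - 7)(1 + 8)) = (945/8)/(-54) = -35/16
Hence P_7(x) = 429 x^7/16 - 693 x^5/16 + 315 x^3/16 - 35 x/16.

P_7(x); series = 429 x^7/16 - 693 x^5/16 + 315 x^3/16 - 35 x/16


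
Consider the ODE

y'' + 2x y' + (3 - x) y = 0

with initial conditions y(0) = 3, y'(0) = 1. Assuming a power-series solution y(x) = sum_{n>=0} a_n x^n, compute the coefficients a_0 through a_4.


Ansatz: y(x) = sum_{n>=0} a_n x^n, so y'(x) = sum_{n>=1} n a_n x^(n-1) and y''(x) = sum_{n>=2} n(n-1) a_n x^(n-2).
Substitute into P(x) y'' + Q(x) y' + R(x) y = 0 with P(x) = 1, Q(x) = 2x, R(x) = 3 - x, and match powers of x.
Initial conditions: a_0 = 3, a_1 = 1.
Setting the coefficient of each power of x to zero and solving order by order (substituting the coefficients already found):
  x^0: 2 a_2 + 3 a_0 = 0  ->  2 a_2 = -3 a_0 = -9  ->  a_2 = -9/2
  x^1: 6 a_3 + 5 a_1 - a_0 = 0  ->  6 a_3 = -5 a_1 + a_0 = -2  ->  a_3 = -1/3
  x^2: 12 a_4 + 7 a_2 - a_1 = 0  ->  12 a_4 = -7 a_2 + a_1 = 65/2  ->  a_4 = 65/24
Truncated series: y(x) = 3 + x - (9/2) x^2 - (1/3) x^3 + (65/24) x^4 + O(x^5).

a_0 = 3; a_1 = 1; a_2 = -9/2; a_3 = -1/3; a_4 = 65/24
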